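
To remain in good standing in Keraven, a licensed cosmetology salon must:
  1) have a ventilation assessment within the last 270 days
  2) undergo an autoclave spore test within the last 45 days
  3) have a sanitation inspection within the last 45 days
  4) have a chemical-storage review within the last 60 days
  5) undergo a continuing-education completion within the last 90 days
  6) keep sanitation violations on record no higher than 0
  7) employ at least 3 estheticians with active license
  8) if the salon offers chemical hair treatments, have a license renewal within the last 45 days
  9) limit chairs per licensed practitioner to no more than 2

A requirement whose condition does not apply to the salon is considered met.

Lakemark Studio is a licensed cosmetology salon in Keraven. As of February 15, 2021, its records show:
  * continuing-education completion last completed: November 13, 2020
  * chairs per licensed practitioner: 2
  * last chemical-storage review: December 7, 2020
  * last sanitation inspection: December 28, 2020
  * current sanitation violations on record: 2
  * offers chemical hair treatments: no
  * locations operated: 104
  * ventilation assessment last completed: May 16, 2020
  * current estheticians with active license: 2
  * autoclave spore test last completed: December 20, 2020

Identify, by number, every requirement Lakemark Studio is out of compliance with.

1. ventilation assessment 275 days ago vs limit 270 → not met
2. autoclave spore test 57 days ago vs limit 45 → not met
3. sanitation inspection 49 days ago vs limit 45 → not met
4. chemical-storage review 70 days ago vs limit 60 → not met
5. continuing-education completion 94 days ago vs limit 90 → not met
6. sanitation violations on record 2 > 0 → not met
7. estheticians with active license 2 < 3 → not met
8. condition 'offers chemical hair treatments' does not hold → requirement n/a → met
9. chairs per licensed practitioner 2 ≤ 2 → met
Not met: 1, 2, 3, 4, 5, 6, 7

1, 2, 3, 4, 5, 6, 7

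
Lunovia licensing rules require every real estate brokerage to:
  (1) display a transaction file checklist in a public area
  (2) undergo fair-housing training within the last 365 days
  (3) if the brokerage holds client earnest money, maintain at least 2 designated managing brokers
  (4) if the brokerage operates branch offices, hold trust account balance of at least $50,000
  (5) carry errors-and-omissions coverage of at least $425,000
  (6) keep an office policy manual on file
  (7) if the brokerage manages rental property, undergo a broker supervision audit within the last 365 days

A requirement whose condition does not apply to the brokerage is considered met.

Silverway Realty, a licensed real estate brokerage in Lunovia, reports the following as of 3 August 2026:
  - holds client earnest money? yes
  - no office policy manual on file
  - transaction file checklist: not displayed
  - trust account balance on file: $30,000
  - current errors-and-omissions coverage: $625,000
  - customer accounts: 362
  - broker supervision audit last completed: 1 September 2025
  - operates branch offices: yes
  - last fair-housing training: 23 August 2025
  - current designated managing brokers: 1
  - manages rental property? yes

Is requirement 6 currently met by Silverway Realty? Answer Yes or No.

No

6. office policy manual absent → not met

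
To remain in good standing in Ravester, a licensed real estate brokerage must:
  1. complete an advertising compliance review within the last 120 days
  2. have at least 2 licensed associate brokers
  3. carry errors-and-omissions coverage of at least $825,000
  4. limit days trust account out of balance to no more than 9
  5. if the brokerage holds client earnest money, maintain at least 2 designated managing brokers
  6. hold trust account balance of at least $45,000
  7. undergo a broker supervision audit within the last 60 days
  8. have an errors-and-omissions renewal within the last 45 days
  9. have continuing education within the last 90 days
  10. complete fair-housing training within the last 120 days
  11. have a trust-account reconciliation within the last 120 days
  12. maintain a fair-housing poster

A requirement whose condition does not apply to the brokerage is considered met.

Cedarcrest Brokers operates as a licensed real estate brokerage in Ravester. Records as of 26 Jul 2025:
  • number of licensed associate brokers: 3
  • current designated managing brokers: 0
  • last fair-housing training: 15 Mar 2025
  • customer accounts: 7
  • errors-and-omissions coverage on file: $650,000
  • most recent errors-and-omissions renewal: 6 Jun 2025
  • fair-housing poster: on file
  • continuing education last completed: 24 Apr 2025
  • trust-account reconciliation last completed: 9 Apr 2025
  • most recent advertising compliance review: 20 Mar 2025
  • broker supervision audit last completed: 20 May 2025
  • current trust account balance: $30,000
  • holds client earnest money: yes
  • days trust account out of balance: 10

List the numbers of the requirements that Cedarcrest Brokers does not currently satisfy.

1, 3, 4, 5, 6, 7, 8, 9, 10

1. advertising compliance review 128 days ago vs limit 120 → not met
2. licensed associate brokers 3 ≥ 2 → met
3. errors-and-omissions coverage $650,000 < $825,000 → not met
4. days trust account out of balance 10 > 9 → not met
5. condition 'holds client earnest money' holds; designated managing brokers 0 < 2 → not met
6. trust account balance $30,000 < $45,000 → not met
7. broker supervision audit 67 days ago vs limit 60 → not met
8. errors-and-omissions renewal 50 days ago vs limit 45 → not met
9. continuing education 93 days ago vs limit 90 → not met
10. fair-housing training 133 days ago vs limit 120 → not met
11. trust-account reconciliation 108 days ago vs limit 120 → met
12. fair-housing poster present → met
Not met: 1, 3, 4, 5, 6, 7, 8, 9, 10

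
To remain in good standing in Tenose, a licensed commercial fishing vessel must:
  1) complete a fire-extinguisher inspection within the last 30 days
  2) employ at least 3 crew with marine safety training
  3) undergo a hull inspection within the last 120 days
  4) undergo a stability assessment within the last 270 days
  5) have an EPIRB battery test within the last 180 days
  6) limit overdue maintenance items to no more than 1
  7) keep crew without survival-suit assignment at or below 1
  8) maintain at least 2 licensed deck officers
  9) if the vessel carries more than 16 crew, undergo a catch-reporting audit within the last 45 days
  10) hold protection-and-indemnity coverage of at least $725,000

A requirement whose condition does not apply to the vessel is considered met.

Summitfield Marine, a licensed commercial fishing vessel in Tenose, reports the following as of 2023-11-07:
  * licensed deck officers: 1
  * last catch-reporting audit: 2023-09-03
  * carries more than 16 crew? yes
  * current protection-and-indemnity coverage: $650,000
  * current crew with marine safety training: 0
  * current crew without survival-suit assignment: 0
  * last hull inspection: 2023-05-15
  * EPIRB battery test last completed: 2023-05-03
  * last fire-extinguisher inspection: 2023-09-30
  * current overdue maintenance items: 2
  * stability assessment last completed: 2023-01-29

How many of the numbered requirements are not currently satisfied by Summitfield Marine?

1. fire-extinguisher inspection 38 days ago vs limit 30 → not met
2. crew with marine safety training 0 < 3 → not met
3. hull inspection 176 days ago vs limit 120 → not met
4. stability assessment 282 days ago vs limit 270 → not met
5. EPIRB battery test 188 days ago vs limit 180 → not met
6. overdue maintenance items 2 > 1 → not met
7. crew without survival-suit assignment 0 ≤ 1 → met
8. licensed deck officers 1 < 2 → not met
9. condition 'carries more than 16 crew' holds; catch-reporting audit 65 days ago vs limit 45 → not met
10. protection-and-indemnity coverage $650,000 < $725,000 → not met
Not met: 9 of 10

9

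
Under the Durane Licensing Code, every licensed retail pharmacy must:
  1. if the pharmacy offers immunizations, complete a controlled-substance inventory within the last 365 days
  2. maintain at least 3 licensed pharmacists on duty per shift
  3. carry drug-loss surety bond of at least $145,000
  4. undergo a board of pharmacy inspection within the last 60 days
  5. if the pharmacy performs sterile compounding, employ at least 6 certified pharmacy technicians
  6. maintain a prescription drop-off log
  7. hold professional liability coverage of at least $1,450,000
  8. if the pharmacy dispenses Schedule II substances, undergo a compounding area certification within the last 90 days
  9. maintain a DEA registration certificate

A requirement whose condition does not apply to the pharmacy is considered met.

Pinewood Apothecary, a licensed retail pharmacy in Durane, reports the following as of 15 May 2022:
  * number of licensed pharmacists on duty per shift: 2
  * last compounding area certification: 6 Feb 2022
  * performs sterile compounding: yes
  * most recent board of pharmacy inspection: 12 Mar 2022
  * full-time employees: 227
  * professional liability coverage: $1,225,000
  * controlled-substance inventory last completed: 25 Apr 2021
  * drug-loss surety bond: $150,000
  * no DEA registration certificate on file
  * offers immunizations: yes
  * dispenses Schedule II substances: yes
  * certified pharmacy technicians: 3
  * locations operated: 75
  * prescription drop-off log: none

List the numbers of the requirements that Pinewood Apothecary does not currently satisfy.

1, 2, 4, 5, 6, 7, 8, 9

1. condition 'offers immunizations' holds; controlled-substance inventory 385 days ago vs limit 365 → not met
2. licensed pharmacists on duty per shift 2 < 3 → not met
3. drug-loss surety bond $150,000 ≥ $145,000 → met
4. board of pharmacy inspection 64 days ago vs limit 60 → not met
5. condition 'performs sterile compounding' holds; certified pharmacy technicians 3 < 6 → not met
6. prescription drop-off log absent → not met
7. professional liability coverage $1,225,000 < $1,450,000 → not met
8. condition 'dispenses Schedule II substances' holds; compounding area certification 98 days ago vs limit 90 → not met
9. DEA registration certificate absent → not met
Not met: 1, 2, 4, 5, 6, 7, 8, 9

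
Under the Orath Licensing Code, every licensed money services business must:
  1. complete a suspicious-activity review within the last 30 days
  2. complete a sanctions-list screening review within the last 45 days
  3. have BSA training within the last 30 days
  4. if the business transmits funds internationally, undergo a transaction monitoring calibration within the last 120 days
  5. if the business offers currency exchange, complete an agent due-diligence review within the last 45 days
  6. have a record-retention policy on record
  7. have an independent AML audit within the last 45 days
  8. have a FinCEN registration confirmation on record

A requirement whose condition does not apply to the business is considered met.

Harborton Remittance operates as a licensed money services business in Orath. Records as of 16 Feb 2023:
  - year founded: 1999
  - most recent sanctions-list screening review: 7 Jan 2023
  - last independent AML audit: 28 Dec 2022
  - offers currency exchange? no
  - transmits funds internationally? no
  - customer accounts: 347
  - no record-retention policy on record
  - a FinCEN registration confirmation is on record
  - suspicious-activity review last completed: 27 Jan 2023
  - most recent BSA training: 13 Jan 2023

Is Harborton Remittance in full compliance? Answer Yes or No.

No

1. suspicious-activity review 20 days ago vs limit 30 → met
2. sanctions-list screening review 40 days ago vs limit 45 → met
3. BSA training 34 days ago vs limit 30 → not met
4. condition 'transmits funds internationally' does not hold → requirement n/a → met
5. condition 'offers currency exchange' does not hold → requirement n/a → met
6. record-retention policy absent → not met
7. independent AML audit 50 days ago vs limit 45 → not met
8. FinCEN registration confirmation present → met
Not met: 3, 6, 7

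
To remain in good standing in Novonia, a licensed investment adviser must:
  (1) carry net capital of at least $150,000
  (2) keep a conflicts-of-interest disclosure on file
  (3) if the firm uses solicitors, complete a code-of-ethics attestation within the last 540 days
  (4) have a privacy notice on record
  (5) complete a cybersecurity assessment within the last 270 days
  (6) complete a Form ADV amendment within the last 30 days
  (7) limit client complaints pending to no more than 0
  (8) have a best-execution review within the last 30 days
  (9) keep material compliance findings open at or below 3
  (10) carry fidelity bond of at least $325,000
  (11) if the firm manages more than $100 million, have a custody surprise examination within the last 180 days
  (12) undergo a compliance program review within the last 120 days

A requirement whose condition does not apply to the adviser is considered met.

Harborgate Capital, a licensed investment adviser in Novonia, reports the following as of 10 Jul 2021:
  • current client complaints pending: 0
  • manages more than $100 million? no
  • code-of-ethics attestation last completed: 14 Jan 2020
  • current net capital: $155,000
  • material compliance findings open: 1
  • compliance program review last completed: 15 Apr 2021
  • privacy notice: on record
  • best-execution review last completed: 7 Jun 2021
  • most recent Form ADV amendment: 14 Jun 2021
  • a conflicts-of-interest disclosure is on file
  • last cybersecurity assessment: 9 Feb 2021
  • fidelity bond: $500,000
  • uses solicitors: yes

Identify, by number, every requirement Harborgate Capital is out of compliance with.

3, 8

1. net capital $155,000 ≥ $150,000 → met
2. conflicts-of-interest disclosure present → met
3. condition 'uses solicitors' holds; code-of-ethics attestation 543 days ago vs limit 540 → not met
4. privacy notice present → met
5. cybersecurity assessment 151 days ago vs limit 270 → met
6. Form ADV amendment 26 days ago vs limit 30 → met
7. client complaints pending 0 ≤ 0 → met
8. best-execution review 33 days ago vs limit 30 → not met
9. material compliance findings open 1 ≤ 3 → met
10. fidelity bond $500,000 ≥ $325,000 → met
11. condition 'manages more than $100 million' does not hold → requirement n/a → met
12. compliance program review 86 days ago vs limit 120 → met
Not met: 3, 8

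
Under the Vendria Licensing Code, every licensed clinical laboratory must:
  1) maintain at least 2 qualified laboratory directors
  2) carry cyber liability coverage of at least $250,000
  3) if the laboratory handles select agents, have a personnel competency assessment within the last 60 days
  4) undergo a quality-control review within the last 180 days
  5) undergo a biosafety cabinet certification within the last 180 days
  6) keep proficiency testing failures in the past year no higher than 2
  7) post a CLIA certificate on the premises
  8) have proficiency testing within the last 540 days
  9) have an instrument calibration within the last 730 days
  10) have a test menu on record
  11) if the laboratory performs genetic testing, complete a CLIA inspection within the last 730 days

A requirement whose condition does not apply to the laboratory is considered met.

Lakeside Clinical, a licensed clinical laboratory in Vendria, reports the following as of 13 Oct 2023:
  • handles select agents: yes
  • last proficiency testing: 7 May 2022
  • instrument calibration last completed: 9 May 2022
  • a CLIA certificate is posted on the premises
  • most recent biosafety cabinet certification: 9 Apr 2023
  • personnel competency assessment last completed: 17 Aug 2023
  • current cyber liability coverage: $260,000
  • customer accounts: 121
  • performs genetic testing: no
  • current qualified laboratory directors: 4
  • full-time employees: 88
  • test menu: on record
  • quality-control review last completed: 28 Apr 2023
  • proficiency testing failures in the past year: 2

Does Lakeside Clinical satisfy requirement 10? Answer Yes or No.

Yes

10. test menu present → met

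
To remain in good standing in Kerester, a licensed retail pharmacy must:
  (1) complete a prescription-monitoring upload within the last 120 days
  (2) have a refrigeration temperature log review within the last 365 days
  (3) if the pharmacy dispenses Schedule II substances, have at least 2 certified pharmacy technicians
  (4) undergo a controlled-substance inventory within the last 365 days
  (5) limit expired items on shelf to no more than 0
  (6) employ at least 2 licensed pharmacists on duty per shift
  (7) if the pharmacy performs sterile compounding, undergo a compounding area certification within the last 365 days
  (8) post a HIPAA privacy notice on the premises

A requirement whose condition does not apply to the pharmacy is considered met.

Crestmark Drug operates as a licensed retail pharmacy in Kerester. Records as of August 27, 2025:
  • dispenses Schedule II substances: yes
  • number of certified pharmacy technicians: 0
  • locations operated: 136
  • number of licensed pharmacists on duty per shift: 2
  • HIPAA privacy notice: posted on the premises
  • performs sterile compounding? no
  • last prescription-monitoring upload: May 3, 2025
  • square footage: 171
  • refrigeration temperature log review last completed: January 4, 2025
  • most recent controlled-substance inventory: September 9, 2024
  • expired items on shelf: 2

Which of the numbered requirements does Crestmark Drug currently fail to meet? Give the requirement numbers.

1. prescription-monitoring upload 116 days ago vs limit 120 → met
2. refrigeration temperature log review 235 days ago vs limit 365 → met
3. condition 'dispenses Schedule II substances' holds; certified pharmacy technicians 0 < 2 → not met
4. controlled-substance inventory 352 days ago vs limit 365 → met
5. expired items on shelf 2 > 0 → not met
6. licensed pharmacists on duty per shift 2 ≥ 2 → met
7. condition 'performs sterile compounding' does not hold → requirement n/a → met
8. HIPAA privacy notice present → met
Not met: 3, 5

3, 5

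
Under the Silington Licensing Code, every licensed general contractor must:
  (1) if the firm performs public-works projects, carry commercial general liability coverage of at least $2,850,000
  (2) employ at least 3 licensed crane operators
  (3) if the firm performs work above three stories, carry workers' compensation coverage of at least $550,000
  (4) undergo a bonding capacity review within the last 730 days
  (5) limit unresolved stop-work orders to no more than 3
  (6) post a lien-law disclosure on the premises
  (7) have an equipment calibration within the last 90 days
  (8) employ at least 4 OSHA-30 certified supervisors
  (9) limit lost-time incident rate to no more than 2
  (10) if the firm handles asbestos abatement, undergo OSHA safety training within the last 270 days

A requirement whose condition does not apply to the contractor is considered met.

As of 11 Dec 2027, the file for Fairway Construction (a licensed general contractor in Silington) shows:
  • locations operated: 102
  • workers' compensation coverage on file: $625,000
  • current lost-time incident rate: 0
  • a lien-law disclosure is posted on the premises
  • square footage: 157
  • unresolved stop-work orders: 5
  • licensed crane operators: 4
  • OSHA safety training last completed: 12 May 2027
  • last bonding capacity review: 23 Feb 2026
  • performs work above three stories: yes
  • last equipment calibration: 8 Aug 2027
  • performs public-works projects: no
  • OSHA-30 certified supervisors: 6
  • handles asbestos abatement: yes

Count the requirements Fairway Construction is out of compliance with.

1. condition 'performs public-works projects' does not hold → requirement n/a → met
2. licensed crane operators 4 ≥ 3 → met
3. condition 'performs work above three stories' holds; workers' compensation coverage $625,000 ≥ $550,000 → met
4. bonding capacity review 656 days ago vs limit 730 → met
5. unresolved stop-work orders 5 > 3 → not met
6. lien-law disclosure present → met
7. equipment calibration 125 days ago vs limit 90 → not met
8. OSHA-30 certified supervisors 6 ≥ 4 → met
9. lost-time incident rate 0 ≤ 2 → met
10. condition 'handles asbestos abatement' holds; OSHA safety training 213 days ago vs limit 270 → met
Not met: 2 of 10

2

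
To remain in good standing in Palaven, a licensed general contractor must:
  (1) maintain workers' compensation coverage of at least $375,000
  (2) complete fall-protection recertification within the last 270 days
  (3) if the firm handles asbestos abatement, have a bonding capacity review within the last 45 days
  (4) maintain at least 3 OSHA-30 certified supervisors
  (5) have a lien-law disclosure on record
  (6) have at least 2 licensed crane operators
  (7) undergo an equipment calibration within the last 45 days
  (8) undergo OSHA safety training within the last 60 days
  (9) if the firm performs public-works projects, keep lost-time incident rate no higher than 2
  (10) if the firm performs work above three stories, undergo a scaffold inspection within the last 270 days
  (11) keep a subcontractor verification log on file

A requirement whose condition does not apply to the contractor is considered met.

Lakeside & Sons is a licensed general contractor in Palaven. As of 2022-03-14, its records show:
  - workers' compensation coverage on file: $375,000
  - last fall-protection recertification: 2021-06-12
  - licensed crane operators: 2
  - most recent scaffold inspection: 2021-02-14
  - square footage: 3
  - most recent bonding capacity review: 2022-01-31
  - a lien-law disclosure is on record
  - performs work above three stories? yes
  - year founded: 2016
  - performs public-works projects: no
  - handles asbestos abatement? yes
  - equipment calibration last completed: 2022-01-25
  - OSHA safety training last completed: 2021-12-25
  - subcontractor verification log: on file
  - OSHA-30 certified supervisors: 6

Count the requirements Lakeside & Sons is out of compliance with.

1. workers' compensation coverage $375,000 ≥ $375,000 → met
2. fall-protection recertification 275 days ago vs limit 270 → not met
3. condition 'handles asbestos abatement' holds; bonding capacity review 42 days ago vs limit 45 → met
4. OSHA-30 certified supervisors 6 ≥ 3 → met
5. lien-law disclosure present → met
6. licensed crane operators 2 ≥ 2 → met
7. equipment calibration 48 days ago vs limit 45 → not met
8. OSHA safety training 79 days ago vs limit 60 → not met
9. condition 'performs public-works projects' does not hold → requirement n/a → met
10. condition 'performs work above three stories' holds; scaffold inspection 393 days ago vs limit 270 → not met
11. subcontractor verification log present → met
Not met: 4 of 11

4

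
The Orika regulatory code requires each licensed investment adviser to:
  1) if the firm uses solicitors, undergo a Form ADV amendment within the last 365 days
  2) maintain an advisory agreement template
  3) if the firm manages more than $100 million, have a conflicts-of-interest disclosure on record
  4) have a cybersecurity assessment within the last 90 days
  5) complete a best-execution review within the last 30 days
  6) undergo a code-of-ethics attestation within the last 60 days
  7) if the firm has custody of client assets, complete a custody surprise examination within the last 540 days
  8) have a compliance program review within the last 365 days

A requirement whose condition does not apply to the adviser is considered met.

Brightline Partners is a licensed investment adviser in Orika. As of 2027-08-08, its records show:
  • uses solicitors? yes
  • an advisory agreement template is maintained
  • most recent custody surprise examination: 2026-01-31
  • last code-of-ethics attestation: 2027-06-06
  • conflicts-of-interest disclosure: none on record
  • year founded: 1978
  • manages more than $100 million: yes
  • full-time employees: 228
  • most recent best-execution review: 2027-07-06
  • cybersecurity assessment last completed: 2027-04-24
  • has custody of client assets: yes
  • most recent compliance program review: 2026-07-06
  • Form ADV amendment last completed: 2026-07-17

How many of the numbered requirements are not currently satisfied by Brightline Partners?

7

1. condition 'uses solicitors' holds; Form ADV amendment 387 days ago vs limit 365 → not met
2. advisory agreement template present → met
3. condition 'manages more than $100 million' holds; conflicts-of-interest disclosure absent → not met
4. cybersecurity assessment 106 days ago vs limit 90 → not met
5. best-execution review 33 days ago vs limit 30 → not met
6. code-of-ethics attestation 63 days ago vs limit 60 → not met
7. condition 'has custody of client assets' holds; custody surprise examination 554 days ago vs limit 540 → not met
8. compliance program review 398 days ago vs limit 365 → not met
Not met: 7 of 8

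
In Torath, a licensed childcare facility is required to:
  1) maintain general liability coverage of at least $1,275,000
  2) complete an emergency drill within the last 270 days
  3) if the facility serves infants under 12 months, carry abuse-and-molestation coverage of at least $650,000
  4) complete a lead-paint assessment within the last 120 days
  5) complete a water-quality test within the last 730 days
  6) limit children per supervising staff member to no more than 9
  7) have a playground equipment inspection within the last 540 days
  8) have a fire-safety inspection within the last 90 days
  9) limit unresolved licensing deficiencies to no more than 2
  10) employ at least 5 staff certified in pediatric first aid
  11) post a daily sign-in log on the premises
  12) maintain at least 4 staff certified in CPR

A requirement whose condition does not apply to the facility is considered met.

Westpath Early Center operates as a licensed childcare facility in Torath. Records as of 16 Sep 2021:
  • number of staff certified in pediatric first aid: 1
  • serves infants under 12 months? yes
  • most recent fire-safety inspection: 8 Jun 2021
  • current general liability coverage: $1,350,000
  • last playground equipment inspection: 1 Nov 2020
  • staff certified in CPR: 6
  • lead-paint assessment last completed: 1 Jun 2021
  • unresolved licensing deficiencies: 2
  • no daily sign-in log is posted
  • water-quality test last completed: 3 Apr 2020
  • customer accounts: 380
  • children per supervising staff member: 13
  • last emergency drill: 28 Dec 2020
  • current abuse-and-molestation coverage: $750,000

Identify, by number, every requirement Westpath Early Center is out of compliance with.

1. general liability coverage $1,350,000 ≥ $1,275,000 → met
2. emergency drill 262 days ago vs limit 270 → met
3. condition 'serves infants under 12 months' holds; abuse-and-molestation coverage $750,000 ≥ $650,000 → met
4. lead-paint assessment 107 days ago vs limit 120 → met
5. water-quality test 531 days ago vs limit 730 → met
6. children per supervising staff member 13 > 9 → not met
7. playground equipment inspection 319 days ago vs limit 540 → met
8. fire-safety inspection 100 days ago vs limit 90 → not met
9. unresolved licensing deficiencies 2 ≤ 2 → met
10. staff certified in pediatric first aid 1 < 5 → not met
11. daily sign-in log absent → not met
12. staff certified in CPR 6 ≥ 4 → met
Not met: 6, 8, 10, 11

6, 8, 10, 11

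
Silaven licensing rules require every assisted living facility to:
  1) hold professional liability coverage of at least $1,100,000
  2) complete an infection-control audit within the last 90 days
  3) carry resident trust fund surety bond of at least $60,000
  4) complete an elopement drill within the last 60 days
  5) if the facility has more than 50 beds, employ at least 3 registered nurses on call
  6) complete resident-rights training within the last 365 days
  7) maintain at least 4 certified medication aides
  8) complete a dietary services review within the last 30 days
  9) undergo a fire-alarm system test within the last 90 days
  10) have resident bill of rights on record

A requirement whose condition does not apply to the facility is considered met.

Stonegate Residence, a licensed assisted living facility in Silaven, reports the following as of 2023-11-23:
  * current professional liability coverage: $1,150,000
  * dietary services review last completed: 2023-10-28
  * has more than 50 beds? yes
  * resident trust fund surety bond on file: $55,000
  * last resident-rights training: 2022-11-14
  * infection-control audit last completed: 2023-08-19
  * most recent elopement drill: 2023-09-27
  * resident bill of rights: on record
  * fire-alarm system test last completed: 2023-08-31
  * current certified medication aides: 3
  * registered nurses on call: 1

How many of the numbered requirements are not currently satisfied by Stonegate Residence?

5

1. professional liability coverage $1,150,000 ≥ $1,100,000 → met
2. infection-control audit 96 days ago vs limit 90 → not met
3. resident trust fund surety bond $55,000 < $60,000 → not met
4. elopement drill 57 days ago vs limit 60 → met
5. condition 'has more than 50 beds' holds; registered nurses on call 1 < 3 → not met
6. resident-rights training 374 days ago vs limit 365 → not met
7. certified medication aides 3 < 4 → not met
8. dietary services review 26 days ago vs limit 30 → met
9. fire-alarm system test 84 days ago vs limit 90 → met
10. resident bill of rights present → met
Not met: 5 of 10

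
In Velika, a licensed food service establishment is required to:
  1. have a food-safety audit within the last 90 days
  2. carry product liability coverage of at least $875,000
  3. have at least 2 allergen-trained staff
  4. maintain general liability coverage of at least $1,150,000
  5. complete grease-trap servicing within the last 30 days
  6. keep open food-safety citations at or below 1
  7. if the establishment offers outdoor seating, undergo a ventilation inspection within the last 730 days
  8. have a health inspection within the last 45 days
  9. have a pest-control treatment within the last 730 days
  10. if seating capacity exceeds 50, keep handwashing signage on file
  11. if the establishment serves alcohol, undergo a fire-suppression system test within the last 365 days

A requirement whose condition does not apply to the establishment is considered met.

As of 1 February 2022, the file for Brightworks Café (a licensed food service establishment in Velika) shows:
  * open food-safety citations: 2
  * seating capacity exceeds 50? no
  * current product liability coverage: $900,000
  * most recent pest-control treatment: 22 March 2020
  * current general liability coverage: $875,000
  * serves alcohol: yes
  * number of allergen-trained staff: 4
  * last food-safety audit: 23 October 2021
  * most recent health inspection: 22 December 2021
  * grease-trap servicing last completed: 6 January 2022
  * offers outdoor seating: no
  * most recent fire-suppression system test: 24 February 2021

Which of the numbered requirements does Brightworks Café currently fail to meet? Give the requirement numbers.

1. food-safety audit 101 days ago vs limit 90 → not met
2. product liability coverage $900,000 ≥ $875,000 → met
3. allergen-trained staff 4 ≥ 2 → met
4. general liability coverage $875,000 < $1,150,000 → not met
5. grease-trap servicing 26 days ago vs limit 30 → met
6. open food-safety citations 2 > 1 → not met
7. condition 'offers outdoor seating' does not hold → requirement n/a → met
8. health inspection 41 days ago vs limit 45 → met
9. pest-control treatment 681 days ago vs limit 730 → met
10. condition 'seating capacity exceeds 50' does not hold → requirement n/a → met
11. condition 'serves alcohol' holds; fire-suppression system test 342 days ago vs limit 365 → met
Not met: 1, 4, 6

1, 4, 6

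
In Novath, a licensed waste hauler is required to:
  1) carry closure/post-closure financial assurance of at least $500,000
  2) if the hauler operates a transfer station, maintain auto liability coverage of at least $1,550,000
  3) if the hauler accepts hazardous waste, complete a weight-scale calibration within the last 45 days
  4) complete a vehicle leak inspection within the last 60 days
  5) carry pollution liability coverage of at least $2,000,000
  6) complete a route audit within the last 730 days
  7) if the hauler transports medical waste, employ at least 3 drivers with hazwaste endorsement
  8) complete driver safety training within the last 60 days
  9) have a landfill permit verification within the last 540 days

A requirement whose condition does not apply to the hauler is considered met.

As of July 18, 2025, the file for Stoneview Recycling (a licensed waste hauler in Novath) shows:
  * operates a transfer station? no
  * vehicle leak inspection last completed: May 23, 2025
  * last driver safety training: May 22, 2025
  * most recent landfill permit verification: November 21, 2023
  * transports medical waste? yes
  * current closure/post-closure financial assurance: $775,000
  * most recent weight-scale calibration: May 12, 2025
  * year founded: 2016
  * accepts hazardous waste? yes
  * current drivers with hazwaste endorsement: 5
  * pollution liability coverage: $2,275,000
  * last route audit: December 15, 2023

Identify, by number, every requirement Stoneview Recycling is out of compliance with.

1. closure/post-closure financial assurance $775,000 ≥ $500,000 → met
2. condition 'operates a transfer station' does not hold → requirement n/a → met
3. condition 'accepts hazardous waste' holds; weight-scale calibration 67 days ago vs limit 45 → not met
4. vehicle leak inspection 56 days ago vs limit 60 → met
5. pollution liability coverage $2,275,000 ≥ $2,000,000 → met
6. route audit 581 days ago vs limit 730 → met
7. condition 'transports medical waste' holds; drivers with hazwaste endorsement 5 ≥ 3 → met
8. driver safety training 57 days ago vs limit 60 → met
9. landfill permit verification 605 days ago vs limit 540 → not met
Not met: 3, 9

3, 9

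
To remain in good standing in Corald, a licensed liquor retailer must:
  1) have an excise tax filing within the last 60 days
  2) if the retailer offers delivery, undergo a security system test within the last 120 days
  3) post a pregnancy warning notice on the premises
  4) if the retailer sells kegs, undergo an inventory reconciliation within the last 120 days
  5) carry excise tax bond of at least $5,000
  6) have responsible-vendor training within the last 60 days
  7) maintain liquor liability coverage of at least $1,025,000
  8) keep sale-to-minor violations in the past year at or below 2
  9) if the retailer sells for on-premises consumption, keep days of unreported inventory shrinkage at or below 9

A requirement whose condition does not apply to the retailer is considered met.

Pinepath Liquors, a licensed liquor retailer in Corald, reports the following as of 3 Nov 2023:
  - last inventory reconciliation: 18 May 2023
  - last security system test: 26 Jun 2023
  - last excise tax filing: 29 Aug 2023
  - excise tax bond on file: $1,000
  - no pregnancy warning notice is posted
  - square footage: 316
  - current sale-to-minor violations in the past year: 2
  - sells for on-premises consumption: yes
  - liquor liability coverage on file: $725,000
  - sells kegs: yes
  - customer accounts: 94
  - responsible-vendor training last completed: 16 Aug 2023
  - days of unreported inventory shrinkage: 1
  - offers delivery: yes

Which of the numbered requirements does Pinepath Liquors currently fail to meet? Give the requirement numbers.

1, 2, 3, 4, 5, 6, 7

1. excise tax filing 66 days ago vs limit 60 → not met
2. condition 'offers delivery' holds; security system test 130 days ago vs limit 120 → not met
3. pregnancy warning notice absent → not met
4. condition 'sells kegs' holds; inventory reconciliation 169 days ago vs limit 120 → not met
5. excise tax bond $1,000 < $5,000 → not met
6. responsible-vendor training 79 days ago vs limit 60 → not met
7. liquor liability coverage $725,000 < $1,025,000 → not met
8. sale-to-minor violations in the past year 2 ≤ 2 → met
9. condition 'sells for on-premises consumption' holds; days of unreported inventory shrinkage 1 ≤ 9 → met
Not met: 1, 2, 3, 4, 5, 6, 7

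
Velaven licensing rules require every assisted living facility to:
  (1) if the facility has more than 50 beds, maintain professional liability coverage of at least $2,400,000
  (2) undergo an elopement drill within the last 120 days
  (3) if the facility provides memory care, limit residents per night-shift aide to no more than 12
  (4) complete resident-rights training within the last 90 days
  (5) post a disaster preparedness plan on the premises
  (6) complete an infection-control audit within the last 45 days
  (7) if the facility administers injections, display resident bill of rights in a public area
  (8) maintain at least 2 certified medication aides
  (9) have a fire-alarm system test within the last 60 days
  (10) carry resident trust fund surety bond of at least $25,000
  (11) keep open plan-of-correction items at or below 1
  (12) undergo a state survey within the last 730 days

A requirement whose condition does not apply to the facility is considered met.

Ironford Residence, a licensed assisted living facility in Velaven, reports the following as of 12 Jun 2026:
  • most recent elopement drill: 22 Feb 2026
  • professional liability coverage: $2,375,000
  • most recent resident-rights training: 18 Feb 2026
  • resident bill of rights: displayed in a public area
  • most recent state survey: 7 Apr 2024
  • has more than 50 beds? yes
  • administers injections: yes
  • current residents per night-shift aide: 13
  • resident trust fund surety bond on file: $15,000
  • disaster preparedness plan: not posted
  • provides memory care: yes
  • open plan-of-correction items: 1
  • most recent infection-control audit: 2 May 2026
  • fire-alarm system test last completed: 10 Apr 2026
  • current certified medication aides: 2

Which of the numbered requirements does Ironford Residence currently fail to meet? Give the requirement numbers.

1. condition 'has more than 50 beds' holds; professional liability coverage $2,375,000 < $2,400,000 → not met
2. elopement drill 110 days ago vs limit 120 → met
3. condition 'provides memory care' holds; residents per night-shift aide 13 > 12 → not met
4. resident-rights training 114 days ago vs limit 90 → not met
5. disaster preparedness plan absent → not met
6. infection-control audit 41 days ago vs limit 45 → met
7. condition 'administers injections' holds; resident bill of rights present → met
8. certified medication aides 2 ≥ 2 → met
9. fire-alarm system test 63 days ago vs limit 60 → not met
10. resident trust fund surety bond $15,000 < $25,000 → not met
11. open plan-of-correction items 1 ≤ 1 → met
12. state survey 796 days ago vs limit 730 → not met
Not met: 1, 3, 4, 5, 9, 10, 12

1, 3, 4, 5, 9, 10, 12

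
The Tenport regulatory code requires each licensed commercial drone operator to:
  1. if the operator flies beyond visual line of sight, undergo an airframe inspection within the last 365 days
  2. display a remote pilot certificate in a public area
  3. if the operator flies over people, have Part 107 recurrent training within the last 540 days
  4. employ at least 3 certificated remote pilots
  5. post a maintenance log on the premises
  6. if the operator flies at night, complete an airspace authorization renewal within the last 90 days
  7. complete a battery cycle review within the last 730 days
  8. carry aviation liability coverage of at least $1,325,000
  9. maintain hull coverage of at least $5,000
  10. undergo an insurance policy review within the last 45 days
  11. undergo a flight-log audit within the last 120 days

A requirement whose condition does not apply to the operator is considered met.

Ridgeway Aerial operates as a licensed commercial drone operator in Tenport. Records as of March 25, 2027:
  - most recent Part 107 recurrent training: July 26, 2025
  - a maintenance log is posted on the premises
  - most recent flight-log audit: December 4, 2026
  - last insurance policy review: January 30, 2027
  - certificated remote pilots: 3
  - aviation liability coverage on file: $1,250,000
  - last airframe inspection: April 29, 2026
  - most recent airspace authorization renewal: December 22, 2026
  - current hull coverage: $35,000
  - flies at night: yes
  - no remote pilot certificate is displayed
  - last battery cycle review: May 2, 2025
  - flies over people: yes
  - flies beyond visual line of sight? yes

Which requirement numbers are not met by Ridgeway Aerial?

2, 3, 6, 8, 10

1. condition 'flies beyond visual line of sight' holds; airframe inspection 330 days ago vs limit 365 → met
2. remote pilot certificate absent → not met
3. condition 'flies over people' holds; Part 107 recurrent training 607 days ago vs limit 540 → not met
4. certificated remote pilots 3 ≥ 3 → met
5. maintenance log present → met
6. condition 'flies at night' holds; airspace authorization renewal 93 days ago vs limit 90 → not met
7. battery cycle review 692 days ago vs limit 730 → met
8. aviation liability coverage $1,250,000 < $1,325,000 → not met
9. hull coverage $35,000 ≥ $5,000 → met
10. insurance policy review 54 days ago vs limit 45 → not met
11. flight-log audit 111 days ago vs limit 120 → met
Not met: 2, 3, 6, 8, 10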